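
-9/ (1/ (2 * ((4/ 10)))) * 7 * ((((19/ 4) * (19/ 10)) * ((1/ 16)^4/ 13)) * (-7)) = 159201/42598400 = 0.00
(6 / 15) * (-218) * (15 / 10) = -654/5 = -130.80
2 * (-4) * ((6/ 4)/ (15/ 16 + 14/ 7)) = -192/47 = -4.09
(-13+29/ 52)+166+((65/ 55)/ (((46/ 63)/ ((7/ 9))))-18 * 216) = -3733.18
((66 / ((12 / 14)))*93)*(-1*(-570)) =4081770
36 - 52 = -16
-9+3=-6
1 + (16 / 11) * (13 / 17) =395/187 = 2.11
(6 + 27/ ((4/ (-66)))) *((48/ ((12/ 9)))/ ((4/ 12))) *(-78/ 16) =925587/4 = 231396.75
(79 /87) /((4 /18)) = 237/58 = 4.09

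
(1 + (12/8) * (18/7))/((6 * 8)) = 17/168 = 0.10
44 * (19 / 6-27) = -3146/3 = -1048.67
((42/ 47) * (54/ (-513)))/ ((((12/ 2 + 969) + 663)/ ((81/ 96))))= -9/185744 = 0.00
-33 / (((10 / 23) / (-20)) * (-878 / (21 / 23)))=-693/439 = -1.58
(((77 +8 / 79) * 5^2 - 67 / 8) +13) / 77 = 1221123/48664 = 25.09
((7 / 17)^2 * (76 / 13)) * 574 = 2137576/3757 = 568.96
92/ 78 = 46/39 = 1.18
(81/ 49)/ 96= 0.02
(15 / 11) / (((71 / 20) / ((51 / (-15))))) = -1020/781 = -1.31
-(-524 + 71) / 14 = 453/14 = 32.36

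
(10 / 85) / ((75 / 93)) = 62/425 = 0.15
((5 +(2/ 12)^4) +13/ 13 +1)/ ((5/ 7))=63511/6480 = 9.80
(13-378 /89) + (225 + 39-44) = 20359/89 = 228.75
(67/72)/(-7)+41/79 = 0.39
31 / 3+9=58/3 = 19.33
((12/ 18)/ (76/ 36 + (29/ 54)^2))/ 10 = 972/34985 = 0.03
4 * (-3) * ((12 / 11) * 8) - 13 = -117.73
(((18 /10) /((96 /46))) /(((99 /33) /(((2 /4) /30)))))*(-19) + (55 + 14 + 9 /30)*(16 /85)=12.95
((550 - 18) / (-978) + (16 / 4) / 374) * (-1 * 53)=2584492/91443 = 28.26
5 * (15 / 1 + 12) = 135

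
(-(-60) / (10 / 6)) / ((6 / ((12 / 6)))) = 12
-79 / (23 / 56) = -4424/23 = -192.35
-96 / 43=-2.23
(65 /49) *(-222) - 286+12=-27856/49 = -568.49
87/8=10.88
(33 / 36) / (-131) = -11/1572 = -0.01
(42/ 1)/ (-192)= -7/32 = -0.22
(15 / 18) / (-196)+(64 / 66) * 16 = 66883/4312 = 15.51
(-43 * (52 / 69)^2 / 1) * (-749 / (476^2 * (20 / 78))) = 10108397/32105010 = 0.31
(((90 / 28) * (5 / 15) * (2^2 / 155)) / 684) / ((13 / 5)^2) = 25/4180722 = 0.00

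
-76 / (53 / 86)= -6536/53 = -123.32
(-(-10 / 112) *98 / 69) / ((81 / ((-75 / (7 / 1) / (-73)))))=125/543996 = 0.00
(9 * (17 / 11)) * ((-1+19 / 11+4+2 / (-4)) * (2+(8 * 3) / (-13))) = 9.05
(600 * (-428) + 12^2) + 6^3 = -256440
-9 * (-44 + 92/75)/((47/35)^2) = 471576/2209 = 213.48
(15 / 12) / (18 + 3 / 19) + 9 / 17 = 2807/4692 = 0.60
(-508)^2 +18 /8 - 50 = 1032065/4 = 258016.25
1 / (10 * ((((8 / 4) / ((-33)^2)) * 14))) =3.89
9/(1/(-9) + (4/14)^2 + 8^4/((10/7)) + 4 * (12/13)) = 257985/82293283 = 0.00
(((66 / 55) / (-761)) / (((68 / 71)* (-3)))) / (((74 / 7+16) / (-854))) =-212219/12031410 = -0.02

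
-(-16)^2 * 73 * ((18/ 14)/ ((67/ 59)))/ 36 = -275648/469 = -587.74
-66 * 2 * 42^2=-232848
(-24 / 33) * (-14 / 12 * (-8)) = -6.79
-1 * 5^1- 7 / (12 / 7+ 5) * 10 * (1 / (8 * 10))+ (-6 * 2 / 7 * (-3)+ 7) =18457/2632 = 7.01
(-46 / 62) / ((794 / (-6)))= 69/12307 = 0.01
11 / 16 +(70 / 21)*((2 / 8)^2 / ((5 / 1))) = 35/48 = 0.73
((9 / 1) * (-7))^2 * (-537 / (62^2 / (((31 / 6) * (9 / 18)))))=-1432.36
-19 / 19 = -1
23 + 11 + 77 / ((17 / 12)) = 1502/17 = 88.35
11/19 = 0.58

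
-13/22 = -0.59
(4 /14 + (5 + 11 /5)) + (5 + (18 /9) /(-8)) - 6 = 873/140 = 6.24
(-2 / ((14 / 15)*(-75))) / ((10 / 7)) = 1/50 = 0.02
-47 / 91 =-0.52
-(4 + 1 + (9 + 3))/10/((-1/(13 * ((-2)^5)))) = -707.20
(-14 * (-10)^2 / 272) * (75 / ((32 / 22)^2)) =-1588125/8704 = -182.46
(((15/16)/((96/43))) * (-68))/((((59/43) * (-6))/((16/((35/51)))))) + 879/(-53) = 22512701/350224 = 64.28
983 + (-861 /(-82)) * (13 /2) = 4205/4 = 1051.25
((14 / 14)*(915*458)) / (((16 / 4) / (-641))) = -134311935/2 = -67155967.50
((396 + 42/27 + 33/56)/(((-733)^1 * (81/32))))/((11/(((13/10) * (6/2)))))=-0.08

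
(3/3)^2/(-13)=-1/13 = -0.08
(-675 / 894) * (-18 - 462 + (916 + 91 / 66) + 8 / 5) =-2172945/6556 = -331.44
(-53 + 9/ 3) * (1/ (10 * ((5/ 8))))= -8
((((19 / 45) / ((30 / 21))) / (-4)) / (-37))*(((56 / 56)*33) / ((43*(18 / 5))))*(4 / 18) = 1463/15464520 = 0.00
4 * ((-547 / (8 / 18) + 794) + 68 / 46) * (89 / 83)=-3564005/1909 = -1866.95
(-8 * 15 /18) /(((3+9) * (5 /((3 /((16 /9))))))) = -3/16 = -0.19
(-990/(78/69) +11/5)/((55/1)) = -5162/325 = -15.88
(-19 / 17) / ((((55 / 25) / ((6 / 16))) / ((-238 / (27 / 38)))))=12635/198 = 63.81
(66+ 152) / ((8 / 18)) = 981/2 = 490.50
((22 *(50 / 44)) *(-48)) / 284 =-300/71 = -4.23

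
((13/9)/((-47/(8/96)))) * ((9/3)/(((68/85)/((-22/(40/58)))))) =4147/13536 = 0.31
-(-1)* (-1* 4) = -4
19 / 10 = 1.90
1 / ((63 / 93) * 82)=31/1722 = 0.02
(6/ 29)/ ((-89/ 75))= -0.17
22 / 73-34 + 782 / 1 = 54626/73 = 748.30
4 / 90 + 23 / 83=1201/3735 = 0.32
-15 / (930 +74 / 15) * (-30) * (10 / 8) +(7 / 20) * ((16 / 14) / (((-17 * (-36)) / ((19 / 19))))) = 0.60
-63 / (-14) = 9/2 = 4.50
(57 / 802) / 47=57/37694 = 0.00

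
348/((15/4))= 464/5 = 92.80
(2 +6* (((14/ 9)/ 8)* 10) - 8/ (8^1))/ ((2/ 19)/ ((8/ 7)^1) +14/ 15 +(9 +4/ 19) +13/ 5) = 14440/14633 = 0.99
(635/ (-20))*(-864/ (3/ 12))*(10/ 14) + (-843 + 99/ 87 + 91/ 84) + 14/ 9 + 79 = 77616.92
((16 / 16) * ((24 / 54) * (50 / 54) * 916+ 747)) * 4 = 1092484/243 = 4495.82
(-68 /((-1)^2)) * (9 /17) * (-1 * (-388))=-13968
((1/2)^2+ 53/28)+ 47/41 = 944/287 = 3.29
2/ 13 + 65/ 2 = 32.65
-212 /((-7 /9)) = 1908/7 = 272.57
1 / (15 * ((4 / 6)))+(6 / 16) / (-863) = 3437/34520 = 0.10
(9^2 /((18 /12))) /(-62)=-27/31 = -0.87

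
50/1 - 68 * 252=-17086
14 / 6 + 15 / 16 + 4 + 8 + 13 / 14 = 5443/336 = 16.20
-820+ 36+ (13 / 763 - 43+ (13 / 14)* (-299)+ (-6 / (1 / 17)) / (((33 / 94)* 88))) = -102287188/92323 = -1107.93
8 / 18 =4/9 = 0.44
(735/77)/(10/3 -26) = -315/748 = -0.42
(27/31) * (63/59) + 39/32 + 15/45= 435817/175584 = 2.48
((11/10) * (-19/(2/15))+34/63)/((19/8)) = -78730/1197 = -65.77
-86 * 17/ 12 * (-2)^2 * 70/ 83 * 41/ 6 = -2097970/747 = -2808.53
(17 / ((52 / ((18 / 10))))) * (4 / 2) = 153/130 = 1.18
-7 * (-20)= 140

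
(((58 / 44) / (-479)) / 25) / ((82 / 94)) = -1363/10801450 = 0.00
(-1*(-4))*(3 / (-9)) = -4/3 = -1.33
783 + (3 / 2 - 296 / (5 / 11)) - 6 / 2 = 1303/10 = 130.30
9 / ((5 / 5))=9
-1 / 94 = -0.01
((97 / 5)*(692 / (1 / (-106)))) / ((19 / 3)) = -21345432/95 = -224688.76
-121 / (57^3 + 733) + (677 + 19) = 129404375/185926 = 696.00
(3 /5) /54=1/90 = 0.01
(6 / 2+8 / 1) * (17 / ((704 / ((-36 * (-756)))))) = 28917/4 = 7229.25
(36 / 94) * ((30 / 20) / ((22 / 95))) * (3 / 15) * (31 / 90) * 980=86583/517 = 167.47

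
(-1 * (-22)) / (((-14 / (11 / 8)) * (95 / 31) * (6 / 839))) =-3147089/31920 = -98.59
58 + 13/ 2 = 129/2 = 64.50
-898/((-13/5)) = 4490/13 = 345.38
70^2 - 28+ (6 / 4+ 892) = 11531/2 = 5765.50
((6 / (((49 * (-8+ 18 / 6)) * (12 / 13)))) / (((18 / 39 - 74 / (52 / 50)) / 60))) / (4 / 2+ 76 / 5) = 2535/1936333 = 0.00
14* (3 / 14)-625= -622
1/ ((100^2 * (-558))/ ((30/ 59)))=-1/10974000 = 0.00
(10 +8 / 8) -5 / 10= 21/2 = 10.50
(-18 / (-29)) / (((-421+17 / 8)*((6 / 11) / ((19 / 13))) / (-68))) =113696/421109 = 0.27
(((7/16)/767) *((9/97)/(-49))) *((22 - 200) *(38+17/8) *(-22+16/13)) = -0.16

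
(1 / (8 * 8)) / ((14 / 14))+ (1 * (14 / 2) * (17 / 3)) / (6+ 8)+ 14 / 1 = 3235/192 = 16.85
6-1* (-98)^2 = -9598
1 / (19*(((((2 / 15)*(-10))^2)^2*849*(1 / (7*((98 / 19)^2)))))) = 453789/124230208 = 0.00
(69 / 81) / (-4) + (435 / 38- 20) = -17987/2052 = -8.77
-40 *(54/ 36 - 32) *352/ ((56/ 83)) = 4455440/7 = 636491.43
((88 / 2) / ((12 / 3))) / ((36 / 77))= 23.53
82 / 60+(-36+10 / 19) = -19441/570 = -34.11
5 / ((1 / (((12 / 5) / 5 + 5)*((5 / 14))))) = 137/14 = 9.79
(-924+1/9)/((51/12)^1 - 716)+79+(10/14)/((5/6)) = 14556077/179361 = 81.16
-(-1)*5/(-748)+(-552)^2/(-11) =-20719877/748 = -27700.37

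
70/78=35/39 = 0.90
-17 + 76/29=-417/29 = -14.38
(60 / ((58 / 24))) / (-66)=-120/319 = -0.38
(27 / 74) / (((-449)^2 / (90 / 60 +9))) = 567/29836948 = 0.00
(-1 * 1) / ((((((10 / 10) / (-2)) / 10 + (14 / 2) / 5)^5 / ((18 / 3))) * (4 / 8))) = -12800000/4782969 = -2.68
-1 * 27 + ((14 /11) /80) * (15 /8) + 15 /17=-312219/11968 = -26.09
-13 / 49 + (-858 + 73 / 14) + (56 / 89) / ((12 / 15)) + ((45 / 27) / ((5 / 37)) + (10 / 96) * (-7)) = -175973747/209328 = -840.66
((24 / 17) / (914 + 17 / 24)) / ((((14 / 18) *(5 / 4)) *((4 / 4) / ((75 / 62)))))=155520/80984617 = 0.00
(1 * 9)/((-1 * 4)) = -9/4 = -2.25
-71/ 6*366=-4331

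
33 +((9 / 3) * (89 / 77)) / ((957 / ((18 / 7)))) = 5675655/171941 = 33.01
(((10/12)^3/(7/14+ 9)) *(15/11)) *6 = 625/1254 = 0.50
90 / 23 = 3.91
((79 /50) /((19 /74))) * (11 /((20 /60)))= 203.07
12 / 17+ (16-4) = 216/17 = 12.71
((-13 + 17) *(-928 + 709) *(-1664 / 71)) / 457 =1457664/32447 = 44.92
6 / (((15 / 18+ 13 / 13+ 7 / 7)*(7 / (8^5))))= 1179648/119 = 9913.01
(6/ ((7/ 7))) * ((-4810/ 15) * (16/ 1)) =-30784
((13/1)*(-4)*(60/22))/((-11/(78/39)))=25.79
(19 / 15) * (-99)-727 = -4262/5 = -852.40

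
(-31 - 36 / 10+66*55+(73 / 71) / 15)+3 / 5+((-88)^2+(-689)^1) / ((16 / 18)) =98260679/8520 = 11532.94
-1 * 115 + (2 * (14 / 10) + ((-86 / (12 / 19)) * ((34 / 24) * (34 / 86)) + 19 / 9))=-67087/360 = -186.35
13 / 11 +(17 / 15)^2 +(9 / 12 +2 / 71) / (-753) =434935211/176427900 = 2.47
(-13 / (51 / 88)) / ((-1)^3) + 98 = 6142/51 = 120.43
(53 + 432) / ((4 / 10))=2425/2 = 1212.50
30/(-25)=-6/5 = -1.20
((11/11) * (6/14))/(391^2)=3/1070167 = 0.00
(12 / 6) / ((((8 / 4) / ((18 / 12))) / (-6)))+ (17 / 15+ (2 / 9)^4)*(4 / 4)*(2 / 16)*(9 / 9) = -2324701/262440 = -8.86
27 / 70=0.39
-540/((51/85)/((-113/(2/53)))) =2695050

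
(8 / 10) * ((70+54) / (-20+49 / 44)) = -21824/4155 = -5.25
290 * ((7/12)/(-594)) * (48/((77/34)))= -19720/3267 = -6.04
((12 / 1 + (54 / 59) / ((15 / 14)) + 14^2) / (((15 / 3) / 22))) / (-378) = -677732/278775 = -2.43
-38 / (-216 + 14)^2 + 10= 204001/20402 = 10.00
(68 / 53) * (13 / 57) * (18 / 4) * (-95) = -125.09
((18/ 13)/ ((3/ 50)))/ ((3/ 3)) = 300/13 = 23.08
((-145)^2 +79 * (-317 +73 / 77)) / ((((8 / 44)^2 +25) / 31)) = -103534079/21203 = -4882.99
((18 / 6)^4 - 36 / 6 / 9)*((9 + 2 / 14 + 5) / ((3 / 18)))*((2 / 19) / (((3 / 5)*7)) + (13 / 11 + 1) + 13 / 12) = 41762649/1862 = 22428.92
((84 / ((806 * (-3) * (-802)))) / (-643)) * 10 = -70/103910729 = 0.00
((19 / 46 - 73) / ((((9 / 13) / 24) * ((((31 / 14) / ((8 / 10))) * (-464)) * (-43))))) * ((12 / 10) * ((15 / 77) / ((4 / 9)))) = -0.02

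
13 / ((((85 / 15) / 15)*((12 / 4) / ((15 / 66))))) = 975/374 = 2.61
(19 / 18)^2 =361/324 = 1.11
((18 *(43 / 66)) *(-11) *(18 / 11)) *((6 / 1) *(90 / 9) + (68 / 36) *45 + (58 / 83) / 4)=-27978939/913 = -30645.06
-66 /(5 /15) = -198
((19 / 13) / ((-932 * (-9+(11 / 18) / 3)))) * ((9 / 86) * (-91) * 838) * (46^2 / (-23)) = 32785074/250475 = 130.89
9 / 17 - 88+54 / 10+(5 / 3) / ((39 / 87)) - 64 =-471899/3315 = -142.35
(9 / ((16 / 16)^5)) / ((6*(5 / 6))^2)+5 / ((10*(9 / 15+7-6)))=0.67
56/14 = 4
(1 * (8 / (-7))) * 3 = -24/7 = -3.43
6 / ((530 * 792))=1/69960 = 0.00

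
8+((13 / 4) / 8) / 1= 8.41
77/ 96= 0.80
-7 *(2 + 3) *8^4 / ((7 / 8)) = -163840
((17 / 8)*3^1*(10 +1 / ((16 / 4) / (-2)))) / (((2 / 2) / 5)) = 4845/16 = 302.81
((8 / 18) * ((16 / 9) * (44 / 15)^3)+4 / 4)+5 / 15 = 21.28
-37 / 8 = -4.62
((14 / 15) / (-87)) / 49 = -2/9135 = 0.00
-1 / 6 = -0.17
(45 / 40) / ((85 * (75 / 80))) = 6/425 = 0.01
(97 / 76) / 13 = 97/988 = 0.10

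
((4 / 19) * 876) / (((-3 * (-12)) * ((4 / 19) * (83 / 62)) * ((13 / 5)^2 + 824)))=113150/5171481 = 0.02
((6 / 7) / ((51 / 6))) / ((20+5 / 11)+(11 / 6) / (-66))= 4752/962591 = 0.00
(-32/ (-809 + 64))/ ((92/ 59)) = 472/17135 = 0.03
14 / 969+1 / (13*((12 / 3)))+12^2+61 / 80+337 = 485534917/1007760 = 481.80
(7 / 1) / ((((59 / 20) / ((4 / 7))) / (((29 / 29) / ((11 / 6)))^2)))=2880/7139 = 0.40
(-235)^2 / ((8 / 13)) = 717925/8 = 89740.62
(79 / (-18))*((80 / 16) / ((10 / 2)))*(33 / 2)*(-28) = 6083/3 = 2027.67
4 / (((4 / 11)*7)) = 11/7 = 1.57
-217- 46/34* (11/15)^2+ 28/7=-817508/3825 = -213.73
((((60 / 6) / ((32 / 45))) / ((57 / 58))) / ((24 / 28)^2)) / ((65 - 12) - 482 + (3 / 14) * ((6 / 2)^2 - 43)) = -248675/5570496 = -0.04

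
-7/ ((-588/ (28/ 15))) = 1/45 = 0.02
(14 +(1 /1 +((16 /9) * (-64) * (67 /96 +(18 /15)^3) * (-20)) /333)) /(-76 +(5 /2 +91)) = 14195666/7867125 = 1.80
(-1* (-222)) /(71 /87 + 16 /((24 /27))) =19314/1637 = 11.80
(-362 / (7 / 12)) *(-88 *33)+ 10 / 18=113534819/63 = 1802139.98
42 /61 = 0.69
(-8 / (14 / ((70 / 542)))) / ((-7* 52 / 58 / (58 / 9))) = 0.08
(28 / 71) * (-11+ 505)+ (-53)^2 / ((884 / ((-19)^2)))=84224967/62764 = 1341.93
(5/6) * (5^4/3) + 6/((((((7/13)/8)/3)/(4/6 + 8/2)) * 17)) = 75589/306 = 247.02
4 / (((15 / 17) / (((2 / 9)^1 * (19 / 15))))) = 2584/2025 = 1.28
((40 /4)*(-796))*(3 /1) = -23880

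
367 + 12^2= 511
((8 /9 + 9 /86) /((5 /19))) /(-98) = -14611/379260 = -0.04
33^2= 1089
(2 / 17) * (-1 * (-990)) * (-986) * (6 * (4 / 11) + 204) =-23677920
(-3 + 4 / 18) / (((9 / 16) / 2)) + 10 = 0.12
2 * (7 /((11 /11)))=14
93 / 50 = 1.86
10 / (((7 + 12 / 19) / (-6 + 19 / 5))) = -418/145 = -2.88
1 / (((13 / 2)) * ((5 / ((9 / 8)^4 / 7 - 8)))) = -44563/186368 = -0.24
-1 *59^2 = -3481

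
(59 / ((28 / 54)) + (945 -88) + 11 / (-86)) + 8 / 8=971.66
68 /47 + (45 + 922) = 45517/47 = 968.45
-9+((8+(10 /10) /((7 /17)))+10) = 80/7 = 11.43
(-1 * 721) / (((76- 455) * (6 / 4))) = 1442/1137 = 1.27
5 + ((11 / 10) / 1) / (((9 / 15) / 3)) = 21/2 = 10.50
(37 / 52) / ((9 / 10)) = 185/234 = 0.79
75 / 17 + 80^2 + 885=7289.41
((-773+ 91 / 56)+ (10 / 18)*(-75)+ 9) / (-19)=19297/456 = 42.32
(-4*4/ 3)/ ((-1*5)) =16/15 = 1.07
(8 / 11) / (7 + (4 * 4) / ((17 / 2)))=136/1661 = 0.08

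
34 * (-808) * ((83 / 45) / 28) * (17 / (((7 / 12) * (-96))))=2422687/4410 = 549.36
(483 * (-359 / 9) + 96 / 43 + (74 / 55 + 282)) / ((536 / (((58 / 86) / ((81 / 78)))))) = -757761329/32949180 = -23.00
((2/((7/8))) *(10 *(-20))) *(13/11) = -41600/77 = -540.26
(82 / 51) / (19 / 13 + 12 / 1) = 1066/8925 = 0.12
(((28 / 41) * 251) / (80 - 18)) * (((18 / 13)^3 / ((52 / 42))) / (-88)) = -26897913/399311341 = -0.07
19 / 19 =1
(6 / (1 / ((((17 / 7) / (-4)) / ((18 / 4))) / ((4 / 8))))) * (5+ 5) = -340/21 = -16.19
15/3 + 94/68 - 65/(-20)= 655/68 = 9.63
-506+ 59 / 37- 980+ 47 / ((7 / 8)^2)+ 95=-2407696/1813 = -1328.02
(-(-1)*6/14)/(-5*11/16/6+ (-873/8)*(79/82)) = -11808/2912399 = 0.00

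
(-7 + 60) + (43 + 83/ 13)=1331/13 = 102.38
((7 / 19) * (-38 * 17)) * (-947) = 225386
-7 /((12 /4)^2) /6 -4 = -223/54 = -4.13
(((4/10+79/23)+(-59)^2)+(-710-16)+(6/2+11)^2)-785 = 249531/115 = 2169.83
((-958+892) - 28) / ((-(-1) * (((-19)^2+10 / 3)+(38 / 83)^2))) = -1942698/7534009 = -0.26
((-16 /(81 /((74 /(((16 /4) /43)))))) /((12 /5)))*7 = -111370/243 = -458.31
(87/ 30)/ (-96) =-29/960 = -0.03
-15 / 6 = -5/2 = -2.50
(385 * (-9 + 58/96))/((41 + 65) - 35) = -45.53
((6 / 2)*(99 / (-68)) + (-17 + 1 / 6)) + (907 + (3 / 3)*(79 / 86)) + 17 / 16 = 31150429/35088 = 887.78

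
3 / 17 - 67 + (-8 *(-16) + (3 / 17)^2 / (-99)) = 61.18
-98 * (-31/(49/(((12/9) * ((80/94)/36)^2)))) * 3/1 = 24800/178929 = 0.14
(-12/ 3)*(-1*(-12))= -48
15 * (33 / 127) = 3.90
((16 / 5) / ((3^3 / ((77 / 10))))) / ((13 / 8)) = 4928/8775 = 0.56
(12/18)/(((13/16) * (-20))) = -0.04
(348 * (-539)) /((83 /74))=-167232.87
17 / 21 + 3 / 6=55/42 = 1.31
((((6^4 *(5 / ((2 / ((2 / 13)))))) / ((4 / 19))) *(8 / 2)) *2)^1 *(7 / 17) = 1723680/221 = 7799.46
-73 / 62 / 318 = -73/19716 = 0.00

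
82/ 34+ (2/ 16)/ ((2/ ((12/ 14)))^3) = 112963/46648 = 2.42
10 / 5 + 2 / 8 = 9/4 = 2.25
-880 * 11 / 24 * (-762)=307340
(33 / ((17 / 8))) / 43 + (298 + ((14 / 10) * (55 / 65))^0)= 218833/731 = 299.36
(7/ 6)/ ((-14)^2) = 1/168 = 0.01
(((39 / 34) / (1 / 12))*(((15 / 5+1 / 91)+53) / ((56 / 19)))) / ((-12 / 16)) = -290529/833 = -348.77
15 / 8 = 1.88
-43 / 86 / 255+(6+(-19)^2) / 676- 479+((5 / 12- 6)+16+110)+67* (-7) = -11880464/14365 = -827.04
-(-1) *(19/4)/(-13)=-19/52 = -0.37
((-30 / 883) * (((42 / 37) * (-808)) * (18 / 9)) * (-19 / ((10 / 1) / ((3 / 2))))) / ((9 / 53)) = -1045.99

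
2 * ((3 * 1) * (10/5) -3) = 6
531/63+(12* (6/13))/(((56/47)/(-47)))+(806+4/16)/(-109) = -8627179/39676 = -217.44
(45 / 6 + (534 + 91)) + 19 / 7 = 8893/14 = 635.21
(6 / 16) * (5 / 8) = 15/64 = 0.23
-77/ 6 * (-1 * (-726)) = -9317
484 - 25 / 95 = 9191/19 = 483.74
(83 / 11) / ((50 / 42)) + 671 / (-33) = -11546/825 = -14.00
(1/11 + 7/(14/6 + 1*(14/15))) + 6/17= 3386/1309 = 2.59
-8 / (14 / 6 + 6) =-24/25 = -0.96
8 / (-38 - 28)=-4/33 = -0.12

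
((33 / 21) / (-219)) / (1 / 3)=-11/511 = -0.02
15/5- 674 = -671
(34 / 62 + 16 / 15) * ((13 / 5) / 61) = 9763/141825 = 0.07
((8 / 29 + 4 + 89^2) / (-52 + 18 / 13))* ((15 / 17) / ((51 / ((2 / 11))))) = -14939145/30330839 = -0.49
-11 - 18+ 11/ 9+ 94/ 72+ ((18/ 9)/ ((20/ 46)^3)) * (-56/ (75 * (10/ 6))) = -21022793/562500 = -37.37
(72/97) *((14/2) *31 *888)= 13874112/97 = 143032.08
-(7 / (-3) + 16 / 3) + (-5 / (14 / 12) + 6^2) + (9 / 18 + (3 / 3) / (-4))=811/28 = 28.96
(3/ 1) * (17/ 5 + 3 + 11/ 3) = 30.20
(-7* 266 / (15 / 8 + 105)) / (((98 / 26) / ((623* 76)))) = -9848384/45 = -218852.98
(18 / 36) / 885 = 1/1770 = 0.00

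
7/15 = 0.47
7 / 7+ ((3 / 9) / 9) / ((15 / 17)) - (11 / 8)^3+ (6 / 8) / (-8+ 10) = -1.18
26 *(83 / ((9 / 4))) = 8632/9 = 959.11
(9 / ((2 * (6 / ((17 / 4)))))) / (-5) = -51/80 = -0.64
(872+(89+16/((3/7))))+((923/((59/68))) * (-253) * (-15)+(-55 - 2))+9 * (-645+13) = 4032361.47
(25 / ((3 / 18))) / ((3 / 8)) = 400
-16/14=-8/7 = -1.14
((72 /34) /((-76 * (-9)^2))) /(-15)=1/43605 = 0.00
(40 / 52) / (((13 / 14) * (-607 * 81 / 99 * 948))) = -385/218809539 = 0.00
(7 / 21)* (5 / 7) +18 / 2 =194/21 = 9.24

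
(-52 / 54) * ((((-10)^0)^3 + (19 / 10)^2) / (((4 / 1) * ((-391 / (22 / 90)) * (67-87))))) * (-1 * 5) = 65923/380052000 = 0.00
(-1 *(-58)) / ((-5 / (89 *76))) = -78462.40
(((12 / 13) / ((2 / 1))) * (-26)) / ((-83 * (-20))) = -0.01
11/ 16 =0.69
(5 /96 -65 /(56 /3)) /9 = -2305/6048 = -0.38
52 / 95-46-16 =-5838/95 = -61.45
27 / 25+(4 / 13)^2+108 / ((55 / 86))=7902953/46475 = 170.05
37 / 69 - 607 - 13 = -619.46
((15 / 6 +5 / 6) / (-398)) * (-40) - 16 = -9352/597 = -15.66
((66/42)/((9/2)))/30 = 11/945 = 0.01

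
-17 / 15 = -1.13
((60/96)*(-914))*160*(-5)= 457000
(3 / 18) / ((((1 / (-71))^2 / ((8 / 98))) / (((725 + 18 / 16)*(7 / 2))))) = 29283169/168 = 174304.58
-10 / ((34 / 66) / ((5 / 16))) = -825/136 = -6.07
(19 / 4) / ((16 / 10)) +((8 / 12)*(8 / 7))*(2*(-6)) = -1383/224 = -6.17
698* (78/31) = 54444/31 = 1756.26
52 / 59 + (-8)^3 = -30156/59 = -511.12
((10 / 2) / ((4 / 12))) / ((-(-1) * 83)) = 15/83 = 0.18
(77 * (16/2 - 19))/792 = -77/72 = -1.07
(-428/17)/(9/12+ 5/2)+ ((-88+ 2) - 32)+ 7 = -26243/221 = -118.75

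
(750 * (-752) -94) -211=-564305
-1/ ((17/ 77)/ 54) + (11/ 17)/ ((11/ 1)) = -4157/17 = -244.53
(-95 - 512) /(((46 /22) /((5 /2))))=-725.76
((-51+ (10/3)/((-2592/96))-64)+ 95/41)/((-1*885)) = 74926/587817 = 0.13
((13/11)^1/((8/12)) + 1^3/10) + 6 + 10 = 983/55 = 17.87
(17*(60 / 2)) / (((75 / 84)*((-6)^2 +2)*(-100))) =-357/2375 = -0.15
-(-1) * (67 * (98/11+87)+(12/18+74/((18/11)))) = 640708/99 = 6471.80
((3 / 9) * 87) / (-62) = -0.47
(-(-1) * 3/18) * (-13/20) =-0.11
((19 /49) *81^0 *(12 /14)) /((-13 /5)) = -0.13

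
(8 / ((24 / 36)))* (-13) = -156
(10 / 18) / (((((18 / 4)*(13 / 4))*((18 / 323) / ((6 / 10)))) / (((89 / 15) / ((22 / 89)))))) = 5116966/521235 = 9.82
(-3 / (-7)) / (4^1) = 3/28 = 0.11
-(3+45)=-48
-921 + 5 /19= -17494/19 = -920.74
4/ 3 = 1.33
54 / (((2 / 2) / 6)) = 324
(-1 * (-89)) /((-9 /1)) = -89/9 = -9.89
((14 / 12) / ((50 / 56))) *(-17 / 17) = -98/75 = -1.31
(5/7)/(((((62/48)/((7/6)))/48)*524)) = 240/4061 = 0.06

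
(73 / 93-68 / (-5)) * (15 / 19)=11.36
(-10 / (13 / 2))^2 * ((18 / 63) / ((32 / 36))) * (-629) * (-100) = 47852.92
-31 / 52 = -0.60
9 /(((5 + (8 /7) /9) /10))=5670/323 = 17.55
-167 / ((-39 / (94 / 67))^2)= -1475612/6827769 = -0.22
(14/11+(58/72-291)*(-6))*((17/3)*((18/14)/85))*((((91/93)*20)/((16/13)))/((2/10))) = 97175845/8184 = 11873.88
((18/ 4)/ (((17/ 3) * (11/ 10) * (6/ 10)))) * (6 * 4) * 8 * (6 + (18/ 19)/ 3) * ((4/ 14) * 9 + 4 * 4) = 673920000/24871 = 27096.62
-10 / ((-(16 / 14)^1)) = 35/4 = 8.75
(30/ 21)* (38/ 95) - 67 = -465/7 = -66.43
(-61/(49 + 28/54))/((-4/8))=3294/1337 = 2.46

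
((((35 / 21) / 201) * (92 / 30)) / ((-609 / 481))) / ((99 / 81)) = -22126/1346499 = -0.02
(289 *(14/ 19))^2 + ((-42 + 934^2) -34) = 917626.58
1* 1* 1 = 1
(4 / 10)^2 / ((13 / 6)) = 24/325 = 0.07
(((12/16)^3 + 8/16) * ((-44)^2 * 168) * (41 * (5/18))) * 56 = 573690040/3 = 191230013.33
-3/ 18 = -1/6 = -0.17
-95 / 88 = -1.08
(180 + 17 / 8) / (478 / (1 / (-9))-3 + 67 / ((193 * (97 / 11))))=-27276497/644745344 = -0.04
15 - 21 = -6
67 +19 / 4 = 71.75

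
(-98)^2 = 9604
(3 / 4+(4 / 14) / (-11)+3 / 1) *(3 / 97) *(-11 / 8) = -3441/21728 = -0.16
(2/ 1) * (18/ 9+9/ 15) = 26/5 = 5.20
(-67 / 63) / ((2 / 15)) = -335/42 = -7.98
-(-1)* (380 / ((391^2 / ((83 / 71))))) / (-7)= -31540/75981857 = 0.00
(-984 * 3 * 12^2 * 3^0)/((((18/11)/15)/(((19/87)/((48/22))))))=-11311080/29 = -390037.24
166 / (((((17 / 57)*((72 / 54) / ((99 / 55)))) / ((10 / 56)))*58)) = 127737/55216 = 2.31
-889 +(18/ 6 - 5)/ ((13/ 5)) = -11567/13 = -889.77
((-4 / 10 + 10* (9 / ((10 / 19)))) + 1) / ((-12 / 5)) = -143/2 = -71.50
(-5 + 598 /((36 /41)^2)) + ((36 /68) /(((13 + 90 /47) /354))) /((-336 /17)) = 612107809/794934 = 770.01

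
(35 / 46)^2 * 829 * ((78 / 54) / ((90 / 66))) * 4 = 29044015/14283 = 2033.47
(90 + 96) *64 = 11904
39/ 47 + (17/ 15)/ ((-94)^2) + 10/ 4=441347/132540 = 3.33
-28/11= -2.55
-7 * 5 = -35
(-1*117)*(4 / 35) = -468/35 = -13.37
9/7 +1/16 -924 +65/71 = -7329647/7952 = -921.74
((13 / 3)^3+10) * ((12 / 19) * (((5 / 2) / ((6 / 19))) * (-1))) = -12335/27 = -456.85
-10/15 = -2/3 = -0.67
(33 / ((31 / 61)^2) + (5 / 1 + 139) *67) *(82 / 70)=385175361/33635 = 11451.62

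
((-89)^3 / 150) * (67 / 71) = -47232923/10650 = -4435.02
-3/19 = -0.16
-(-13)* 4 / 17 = 52/17 = 3.06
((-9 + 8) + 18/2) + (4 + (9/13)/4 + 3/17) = 10917/884 = 12.35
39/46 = 0.85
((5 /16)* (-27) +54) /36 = 81/64 = 1.27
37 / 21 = 1.76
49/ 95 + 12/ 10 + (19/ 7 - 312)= -204534/665 = -307.57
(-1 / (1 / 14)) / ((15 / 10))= -28/3 = -9.33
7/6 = 1.17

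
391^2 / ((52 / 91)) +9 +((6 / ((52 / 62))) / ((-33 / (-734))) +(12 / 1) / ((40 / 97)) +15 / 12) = 382868513/1430 = 267740.22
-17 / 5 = -3.40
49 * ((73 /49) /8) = 73/8 = 9.12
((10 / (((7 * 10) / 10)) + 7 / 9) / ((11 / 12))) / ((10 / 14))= 556/165 = 3.37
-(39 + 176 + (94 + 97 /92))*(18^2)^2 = -748610100/23 = -32548265.22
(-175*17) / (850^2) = -7/1700 = 0.00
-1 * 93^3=-804357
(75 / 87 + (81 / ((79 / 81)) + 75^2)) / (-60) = -13079119/137460 = -95.15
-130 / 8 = -65/4 = -16.25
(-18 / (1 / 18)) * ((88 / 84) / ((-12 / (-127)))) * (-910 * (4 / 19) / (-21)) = -4358640/133 = -32771.73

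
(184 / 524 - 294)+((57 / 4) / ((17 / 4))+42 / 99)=-21302959/73491 = -289.87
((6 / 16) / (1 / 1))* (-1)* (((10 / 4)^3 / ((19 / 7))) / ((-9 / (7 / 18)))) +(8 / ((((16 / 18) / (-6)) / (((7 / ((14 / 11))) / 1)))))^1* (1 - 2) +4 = 19770989/65664 = 301.09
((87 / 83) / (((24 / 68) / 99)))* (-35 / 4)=-1708245/664 = -2572.66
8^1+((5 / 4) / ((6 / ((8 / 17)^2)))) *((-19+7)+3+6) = 2272/289 = 7.86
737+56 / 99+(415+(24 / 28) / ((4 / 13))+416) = 2177893/1386 = 1571.35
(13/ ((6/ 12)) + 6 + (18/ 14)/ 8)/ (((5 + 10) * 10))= 1801/8400 = 0.21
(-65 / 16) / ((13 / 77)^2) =-142.52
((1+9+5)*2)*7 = 210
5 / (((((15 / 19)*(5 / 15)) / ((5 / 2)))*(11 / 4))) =190/11 = 17.27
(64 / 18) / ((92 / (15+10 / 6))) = 0.64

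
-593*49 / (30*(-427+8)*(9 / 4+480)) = 58114/12123765 = 0.00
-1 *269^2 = -72361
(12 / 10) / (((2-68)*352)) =-1/19360 = 0.00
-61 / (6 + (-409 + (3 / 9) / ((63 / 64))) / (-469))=-5407101/609083 = -8.88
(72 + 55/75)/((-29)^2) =1091/12615 = 0.09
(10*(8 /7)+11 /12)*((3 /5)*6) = 3111/70 = 44.44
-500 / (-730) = 50/73 = 0.68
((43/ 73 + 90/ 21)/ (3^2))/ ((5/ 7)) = 2491/3285 = 0.76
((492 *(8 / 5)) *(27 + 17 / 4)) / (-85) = -4920/17 = -289.41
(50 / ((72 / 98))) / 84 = 175/216 = 0.81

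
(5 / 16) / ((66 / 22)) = 5/48 = 0.10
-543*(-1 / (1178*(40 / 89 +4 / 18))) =434943/633764 = 0.69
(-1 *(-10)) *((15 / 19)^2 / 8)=1125/1444 = 0.78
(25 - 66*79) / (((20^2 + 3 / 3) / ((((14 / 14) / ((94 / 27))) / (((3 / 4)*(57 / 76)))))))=-124536/18847 = -6.61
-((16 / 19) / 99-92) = 173036/1881 = 91.99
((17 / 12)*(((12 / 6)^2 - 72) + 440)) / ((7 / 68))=35836/7 = 5119.43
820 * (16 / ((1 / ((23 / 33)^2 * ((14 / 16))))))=5576.60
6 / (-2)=-3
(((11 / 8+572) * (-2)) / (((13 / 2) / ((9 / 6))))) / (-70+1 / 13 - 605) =13761/35096 = 0.39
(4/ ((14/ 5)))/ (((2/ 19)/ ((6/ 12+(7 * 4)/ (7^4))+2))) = 163685/4802 = 34.09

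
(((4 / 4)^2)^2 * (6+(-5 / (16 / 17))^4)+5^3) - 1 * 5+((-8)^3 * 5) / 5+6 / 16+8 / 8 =26993841/65536 = 411.89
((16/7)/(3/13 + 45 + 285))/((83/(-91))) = -2704/356319 = -0.01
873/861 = 291/287 = 1.01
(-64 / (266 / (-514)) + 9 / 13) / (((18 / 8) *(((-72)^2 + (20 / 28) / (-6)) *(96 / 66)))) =0.01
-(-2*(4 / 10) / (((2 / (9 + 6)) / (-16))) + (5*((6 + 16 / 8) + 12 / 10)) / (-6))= -265/3 = -88.33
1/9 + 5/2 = 47/18 = 2.61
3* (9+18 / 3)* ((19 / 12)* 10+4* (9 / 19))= 797.76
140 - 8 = 132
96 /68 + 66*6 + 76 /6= 20914/51 = 410.08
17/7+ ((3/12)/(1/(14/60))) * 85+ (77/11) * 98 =693.39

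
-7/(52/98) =-343/26 = -13.19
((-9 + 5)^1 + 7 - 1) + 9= 11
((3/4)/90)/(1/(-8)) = -1/15 = -0.07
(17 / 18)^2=289/324 = 0.89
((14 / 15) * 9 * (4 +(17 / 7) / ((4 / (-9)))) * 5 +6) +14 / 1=-83/2 = -41.50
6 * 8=48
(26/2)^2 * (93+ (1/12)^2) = 2263417/144 = 15718.17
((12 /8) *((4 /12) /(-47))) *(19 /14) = -19/1316 = -0.01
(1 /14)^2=1/196 = 0.01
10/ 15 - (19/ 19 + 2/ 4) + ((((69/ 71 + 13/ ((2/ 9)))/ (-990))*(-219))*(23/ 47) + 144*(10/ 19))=681203419/8369196 = 81.39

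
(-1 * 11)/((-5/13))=143/5 = 28.60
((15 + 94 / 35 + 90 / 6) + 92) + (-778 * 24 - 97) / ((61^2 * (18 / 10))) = 142861421/1172115 = 121.88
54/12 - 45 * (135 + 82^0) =-12231/2 = -6115.50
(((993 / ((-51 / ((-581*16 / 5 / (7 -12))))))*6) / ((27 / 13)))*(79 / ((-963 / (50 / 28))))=451436336/147339 = 3063.93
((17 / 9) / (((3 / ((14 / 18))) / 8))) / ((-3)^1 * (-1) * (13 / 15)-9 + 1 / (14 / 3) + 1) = -66640/88209 = -0.76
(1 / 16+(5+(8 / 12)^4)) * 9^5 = 4969593/16 = 310599.56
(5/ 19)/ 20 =1/76 = 0.01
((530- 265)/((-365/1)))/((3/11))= -583/219 = -2.66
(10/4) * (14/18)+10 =11.94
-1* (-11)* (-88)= -968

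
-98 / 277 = -0.35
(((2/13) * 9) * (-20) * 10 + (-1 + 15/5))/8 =-1787/52 = -34.37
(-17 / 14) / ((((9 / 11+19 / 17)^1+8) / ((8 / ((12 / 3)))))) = -3179/13006 = -0.24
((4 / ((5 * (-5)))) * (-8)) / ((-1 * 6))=-16/75 = -0.21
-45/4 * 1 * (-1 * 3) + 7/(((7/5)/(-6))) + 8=47/4 = 11.75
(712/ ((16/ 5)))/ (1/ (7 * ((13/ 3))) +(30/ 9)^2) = 364455/18254 = 19.97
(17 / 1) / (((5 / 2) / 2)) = 68/5 = 13.60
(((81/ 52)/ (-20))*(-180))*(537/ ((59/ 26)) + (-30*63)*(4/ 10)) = -11169009/1534 = -7280.97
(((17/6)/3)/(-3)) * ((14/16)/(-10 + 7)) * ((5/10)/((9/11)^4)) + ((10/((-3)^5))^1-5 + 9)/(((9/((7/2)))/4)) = 106469447/17006112 = 6.26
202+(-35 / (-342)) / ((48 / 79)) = 3318797/16416 = 202.17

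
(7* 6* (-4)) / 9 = -18.67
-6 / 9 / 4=-1/6 = -0.17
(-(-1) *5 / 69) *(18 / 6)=0.22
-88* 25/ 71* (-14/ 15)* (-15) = -30800/71 = -433.80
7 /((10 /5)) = 7/2 = 3.50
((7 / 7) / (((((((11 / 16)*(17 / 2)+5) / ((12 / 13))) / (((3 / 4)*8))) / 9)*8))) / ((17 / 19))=49248/76687 = 0.64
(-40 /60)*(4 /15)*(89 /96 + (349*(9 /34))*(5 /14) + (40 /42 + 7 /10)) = -10751/1700 = -6.32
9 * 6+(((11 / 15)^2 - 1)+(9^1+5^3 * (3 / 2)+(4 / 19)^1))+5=255.25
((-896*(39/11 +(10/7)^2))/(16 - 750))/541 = 192704/15288119 = 0.01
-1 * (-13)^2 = -169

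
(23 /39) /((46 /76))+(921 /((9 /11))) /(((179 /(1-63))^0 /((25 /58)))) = 1099729/2262 = 486.18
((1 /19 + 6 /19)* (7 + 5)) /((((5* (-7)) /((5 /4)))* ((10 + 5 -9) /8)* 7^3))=-4/6517 = 0.00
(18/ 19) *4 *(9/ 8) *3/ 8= 243/152 = 1.60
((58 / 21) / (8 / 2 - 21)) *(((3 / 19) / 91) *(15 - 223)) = 928/15827 = 0.06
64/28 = 16/7 = 2.29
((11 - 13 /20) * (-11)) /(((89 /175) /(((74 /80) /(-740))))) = 15939/56960 = 0.28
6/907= 0.01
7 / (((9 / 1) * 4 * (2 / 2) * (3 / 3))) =7/36 = 0.19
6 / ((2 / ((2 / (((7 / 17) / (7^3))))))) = 4998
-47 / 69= -0.68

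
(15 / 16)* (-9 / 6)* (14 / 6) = -105/32 = -3.28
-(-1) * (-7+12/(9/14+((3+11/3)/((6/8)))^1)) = -5.74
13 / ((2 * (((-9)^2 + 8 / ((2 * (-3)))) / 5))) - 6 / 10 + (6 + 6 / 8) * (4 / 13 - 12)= -2458107/31070 = -79.12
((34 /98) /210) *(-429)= -2431/3430 = -0.71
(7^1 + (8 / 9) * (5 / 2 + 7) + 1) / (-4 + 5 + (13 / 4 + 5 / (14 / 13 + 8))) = 34928/10197 = 3.43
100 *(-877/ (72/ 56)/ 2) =-34105.56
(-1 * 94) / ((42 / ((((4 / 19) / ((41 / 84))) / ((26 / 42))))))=-15792/10127 = -1.56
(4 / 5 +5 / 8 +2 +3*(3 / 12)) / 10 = 167/400 = 0.42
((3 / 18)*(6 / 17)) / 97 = 1/1649 = 0.00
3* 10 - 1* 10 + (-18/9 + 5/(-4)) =67/4 = 16.75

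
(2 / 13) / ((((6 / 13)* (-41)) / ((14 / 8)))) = -7/492 = -0.01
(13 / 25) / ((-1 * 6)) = -13/150 = -0.09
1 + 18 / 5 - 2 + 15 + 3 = 103/5 = 20.60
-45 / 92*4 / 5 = -9/23 = -0.39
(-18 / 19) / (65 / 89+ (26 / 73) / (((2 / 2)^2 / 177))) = -116946/7872137 = -0.01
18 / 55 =0.33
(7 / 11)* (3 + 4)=49/11 = 4.45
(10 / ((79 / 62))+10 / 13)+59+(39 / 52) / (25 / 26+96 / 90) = 110459621/1624714 = 67.99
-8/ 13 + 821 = 10665/13 = 820.38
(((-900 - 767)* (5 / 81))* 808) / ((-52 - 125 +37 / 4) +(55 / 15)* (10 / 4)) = 26938720/51381 = 524.29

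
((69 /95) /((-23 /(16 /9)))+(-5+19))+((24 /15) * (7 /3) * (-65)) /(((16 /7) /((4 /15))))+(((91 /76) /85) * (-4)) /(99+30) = -8979877/625005 = -14.37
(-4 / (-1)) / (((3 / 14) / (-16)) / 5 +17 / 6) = 13440/9511 = 1.41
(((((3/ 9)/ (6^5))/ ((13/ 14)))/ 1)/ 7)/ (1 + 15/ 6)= 1/530712 = 0.00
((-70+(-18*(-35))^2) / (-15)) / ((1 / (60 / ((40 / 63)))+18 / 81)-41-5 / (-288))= 160001856/246455 = 649.21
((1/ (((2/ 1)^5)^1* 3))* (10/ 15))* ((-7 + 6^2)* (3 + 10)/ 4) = 377/576 = 0.65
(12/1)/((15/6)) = 24/5 = 4.80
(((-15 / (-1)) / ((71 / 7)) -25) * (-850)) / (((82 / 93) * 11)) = 66006750/32021 = 2061.36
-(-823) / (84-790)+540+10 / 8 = 762599/1412 = 540.08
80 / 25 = 16/5 = 3.20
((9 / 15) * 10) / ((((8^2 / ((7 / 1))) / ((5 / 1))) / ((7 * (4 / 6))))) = 245/16 = 15.31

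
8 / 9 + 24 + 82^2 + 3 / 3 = 6749.89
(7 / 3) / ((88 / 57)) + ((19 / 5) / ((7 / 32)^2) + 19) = 2154353/21560 = 99.92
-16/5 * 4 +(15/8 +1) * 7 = 293/40 = 7.32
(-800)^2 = 640000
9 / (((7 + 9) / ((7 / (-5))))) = -63/80 = -0.79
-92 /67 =-1.37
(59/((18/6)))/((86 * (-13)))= -59/3354 = -0.02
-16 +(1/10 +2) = -139/10 = -13.90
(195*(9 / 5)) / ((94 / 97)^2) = 373.76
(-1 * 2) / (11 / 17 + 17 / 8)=-272/377 = -0.72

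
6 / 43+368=368.14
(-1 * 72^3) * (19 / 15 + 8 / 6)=-970444.80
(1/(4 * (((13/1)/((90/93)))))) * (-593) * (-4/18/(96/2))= 2965/58032 = 0.05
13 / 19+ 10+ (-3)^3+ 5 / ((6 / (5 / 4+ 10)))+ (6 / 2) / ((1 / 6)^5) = 23321.06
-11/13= -0.85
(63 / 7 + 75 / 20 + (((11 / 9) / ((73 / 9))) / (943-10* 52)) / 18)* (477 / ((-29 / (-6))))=751194599/596994 = 1258.30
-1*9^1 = -9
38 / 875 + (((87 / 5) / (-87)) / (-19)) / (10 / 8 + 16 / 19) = 6742/139125 = 0.05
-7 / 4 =-1.75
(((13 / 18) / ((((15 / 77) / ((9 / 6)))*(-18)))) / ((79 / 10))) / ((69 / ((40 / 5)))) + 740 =326730938/441531 = 740.00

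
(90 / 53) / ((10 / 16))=144/53 = 2.72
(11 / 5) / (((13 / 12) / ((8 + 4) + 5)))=2244/65 = 34.52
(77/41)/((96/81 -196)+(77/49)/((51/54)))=-247401/25444354 = -0.01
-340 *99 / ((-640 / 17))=28611/32 = 894.09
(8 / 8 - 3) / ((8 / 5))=-5/4 = -1.25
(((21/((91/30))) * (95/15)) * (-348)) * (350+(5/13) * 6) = -908488800/169 = -5375673.37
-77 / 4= -19.25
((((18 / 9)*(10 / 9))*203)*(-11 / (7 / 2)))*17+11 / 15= -1084567/45 = -24101.49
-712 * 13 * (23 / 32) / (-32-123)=42.92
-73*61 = -4453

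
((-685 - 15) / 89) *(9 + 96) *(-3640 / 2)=133770000/89 = 1503033.71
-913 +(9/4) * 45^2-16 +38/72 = 32650/9 = 3627.78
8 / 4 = 2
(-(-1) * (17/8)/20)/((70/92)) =0.14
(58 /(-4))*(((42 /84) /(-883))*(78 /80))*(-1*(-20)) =1131/7064 = 0.16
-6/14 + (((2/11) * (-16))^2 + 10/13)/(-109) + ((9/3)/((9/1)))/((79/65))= -67984990/284447163 = -0.24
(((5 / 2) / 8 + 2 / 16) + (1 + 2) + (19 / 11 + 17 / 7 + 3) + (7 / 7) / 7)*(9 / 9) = 13227/1232 = 10.74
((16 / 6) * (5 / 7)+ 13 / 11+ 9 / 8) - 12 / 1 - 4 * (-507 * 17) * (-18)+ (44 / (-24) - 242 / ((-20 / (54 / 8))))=-477781879/770 = -620495.95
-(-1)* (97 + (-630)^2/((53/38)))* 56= 844891096/53 = 15941341.43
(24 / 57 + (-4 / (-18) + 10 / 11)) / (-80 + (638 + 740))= 1460/1220769 = 0.00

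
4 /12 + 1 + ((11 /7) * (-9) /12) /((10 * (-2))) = 2339/1680 = 1.39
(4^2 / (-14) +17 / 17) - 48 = -337/7 = -48.14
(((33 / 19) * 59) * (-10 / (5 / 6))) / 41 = -23364/779 = -29.99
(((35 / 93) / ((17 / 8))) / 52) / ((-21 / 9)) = -10/6851 = 0.00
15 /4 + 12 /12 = 19/4 = 4.75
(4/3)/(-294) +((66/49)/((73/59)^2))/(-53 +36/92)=-2747891/129254895 = -0.02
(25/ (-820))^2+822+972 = 48251449/26896 = 1794.00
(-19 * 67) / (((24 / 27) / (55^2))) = -34657425/8 = -4332178.12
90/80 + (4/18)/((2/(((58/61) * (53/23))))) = 138235/101016 = 1.37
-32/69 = -0.46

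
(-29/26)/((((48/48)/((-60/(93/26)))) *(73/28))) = 16240/2263 = 7.18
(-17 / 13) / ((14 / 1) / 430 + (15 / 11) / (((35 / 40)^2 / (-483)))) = 281435/185133793 = 0.00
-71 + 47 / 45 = -3148/45 = -69.96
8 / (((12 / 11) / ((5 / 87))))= 110/261 = 0.42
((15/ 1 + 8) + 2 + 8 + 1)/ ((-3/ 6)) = -68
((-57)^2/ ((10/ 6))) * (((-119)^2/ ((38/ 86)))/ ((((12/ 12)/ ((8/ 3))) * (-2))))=-83300666.40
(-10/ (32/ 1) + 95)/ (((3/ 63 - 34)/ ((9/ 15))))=-19089/11408 = -1.67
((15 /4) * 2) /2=15/4 = 3.75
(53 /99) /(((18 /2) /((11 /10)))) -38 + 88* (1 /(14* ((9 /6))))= -191329/5670 = -33.74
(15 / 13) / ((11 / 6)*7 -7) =0.20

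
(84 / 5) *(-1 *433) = -36372/5 = -7274.40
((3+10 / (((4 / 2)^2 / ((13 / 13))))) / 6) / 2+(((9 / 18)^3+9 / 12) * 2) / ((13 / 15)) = 773/312 = 2.48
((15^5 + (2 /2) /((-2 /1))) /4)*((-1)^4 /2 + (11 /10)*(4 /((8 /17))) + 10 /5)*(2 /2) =359943513/160 = 2249646.96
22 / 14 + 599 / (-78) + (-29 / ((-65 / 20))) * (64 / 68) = 21257/9282 = 2.29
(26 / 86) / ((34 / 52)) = 0.46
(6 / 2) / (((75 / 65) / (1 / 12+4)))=637/60 = 10.62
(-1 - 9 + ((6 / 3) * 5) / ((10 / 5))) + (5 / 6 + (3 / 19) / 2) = -233/57 = -4.09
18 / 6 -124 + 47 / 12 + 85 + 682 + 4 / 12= 2601/4 = 650.25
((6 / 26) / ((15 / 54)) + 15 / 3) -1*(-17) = 22.83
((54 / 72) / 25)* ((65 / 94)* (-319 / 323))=-12441/607240 = -0.02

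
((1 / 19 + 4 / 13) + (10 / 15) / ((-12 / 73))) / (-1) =16429/4446 = 3.70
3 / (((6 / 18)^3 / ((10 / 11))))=810/11 = 73.64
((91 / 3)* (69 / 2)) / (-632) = -1.66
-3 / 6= -0.50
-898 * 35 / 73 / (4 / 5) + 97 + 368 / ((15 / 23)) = 269549/2190 = 123.08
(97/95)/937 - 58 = -58.00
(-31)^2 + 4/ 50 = 24027/25 = 961.08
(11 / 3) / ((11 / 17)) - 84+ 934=2567/3 = 855.67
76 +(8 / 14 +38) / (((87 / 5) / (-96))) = -27772/203 = -136.81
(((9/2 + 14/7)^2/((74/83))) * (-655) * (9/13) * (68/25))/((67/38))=-410901543/12395 = -33150.59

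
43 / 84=0.51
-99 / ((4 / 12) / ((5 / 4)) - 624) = 1485/9356 = 0.16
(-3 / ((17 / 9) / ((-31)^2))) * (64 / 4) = -415152/17 = -24420.71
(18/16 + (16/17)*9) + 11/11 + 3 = 1849/136 = 13.60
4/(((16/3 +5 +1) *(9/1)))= 2/51 = 0.04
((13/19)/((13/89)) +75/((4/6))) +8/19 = 4469/38 = 117.61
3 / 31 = 0.10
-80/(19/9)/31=-720/589 = -1.22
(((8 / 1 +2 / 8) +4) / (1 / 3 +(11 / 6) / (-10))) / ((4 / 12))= 245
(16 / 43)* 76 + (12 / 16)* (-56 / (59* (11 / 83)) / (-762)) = 100251351/3544189 = 28.29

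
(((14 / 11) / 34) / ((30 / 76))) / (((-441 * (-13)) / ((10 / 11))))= 76/5054049 = 0.00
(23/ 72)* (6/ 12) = 23/144 = 0.16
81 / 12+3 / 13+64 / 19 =10225/988 = 10.35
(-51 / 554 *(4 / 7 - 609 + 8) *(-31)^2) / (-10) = -205993233/38780 = -5311.84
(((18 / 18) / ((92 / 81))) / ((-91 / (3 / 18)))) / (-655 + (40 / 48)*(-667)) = 81/60822580 = 0.00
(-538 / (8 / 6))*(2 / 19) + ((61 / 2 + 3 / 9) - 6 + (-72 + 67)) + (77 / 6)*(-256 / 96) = -19447/342 = -56.86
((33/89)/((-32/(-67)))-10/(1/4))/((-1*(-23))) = -111709/65504 = -1.71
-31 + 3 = -28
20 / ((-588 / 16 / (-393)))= 10480/49 = 213.88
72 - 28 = 44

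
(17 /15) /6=17/90 = 0.19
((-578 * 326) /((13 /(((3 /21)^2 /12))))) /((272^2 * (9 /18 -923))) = 163/451301760 = 0.00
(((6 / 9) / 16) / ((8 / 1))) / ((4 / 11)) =11/768 = 0.01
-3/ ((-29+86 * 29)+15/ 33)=-11/9040 = 0.00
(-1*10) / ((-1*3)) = 10/3 = 3.33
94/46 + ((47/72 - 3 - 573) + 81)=-815255/1656 = -492.30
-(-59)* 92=5428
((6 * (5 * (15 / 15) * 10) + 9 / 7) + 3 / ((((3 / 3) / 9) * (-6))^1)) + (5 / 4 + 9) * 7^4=697397/28 = 24907.04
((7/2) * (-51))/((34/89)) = -1869/4 = -467.25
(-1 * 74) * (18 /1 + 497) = -38110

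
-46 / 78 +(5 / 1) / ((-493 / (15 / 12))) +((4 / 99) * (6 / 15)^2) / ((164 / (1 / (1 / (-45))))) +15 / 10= 155357273/173427540 = 0.90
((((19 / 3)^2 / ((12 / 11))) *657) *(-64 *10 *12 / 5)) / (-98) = 18552512/49 = 378622.69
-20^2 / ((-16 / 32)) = 800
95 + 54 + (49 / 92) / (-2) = 27367/184 = 148.73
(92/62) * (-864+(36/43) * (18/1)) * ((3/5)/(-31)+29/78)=-91730808/206615 = -443.97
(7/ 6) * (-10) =-35/3 = -11.67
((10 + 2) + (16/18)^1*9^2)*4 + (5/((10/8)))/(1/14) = 392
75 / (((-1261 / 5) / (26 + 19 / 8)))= -8.44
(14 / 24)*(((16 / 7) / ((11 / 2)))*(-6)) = -1.45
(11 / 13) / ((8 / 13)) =1.38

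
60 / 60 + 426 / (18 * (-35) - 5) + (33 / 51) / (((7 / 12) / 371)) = 4446013/10795 = 411.86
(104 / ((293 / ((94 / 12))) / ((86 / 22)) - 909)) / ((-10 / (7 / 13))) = 56588/9088755 = 0.01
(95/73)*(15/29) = 1425/2117 = 0.67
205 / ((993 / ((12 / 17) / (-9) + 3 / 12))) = 7175/202572 = 0.04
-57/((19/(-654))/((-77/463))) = -151074/463 = -326.29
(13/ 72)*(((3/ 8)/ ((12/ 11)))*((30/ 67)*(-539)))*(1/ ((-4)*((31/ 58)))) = 11176165/1595136 = 7.01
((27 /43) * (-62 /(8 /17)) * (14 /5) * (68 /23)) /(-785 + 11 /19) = 1191547/1364820 = 0.87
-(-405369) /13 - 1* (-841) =416302/13 = 32023.23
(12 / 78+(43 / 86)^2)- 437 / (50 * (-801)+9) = 0.41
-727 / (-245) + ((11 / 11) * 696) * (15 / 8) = 320452/245 = 1307.97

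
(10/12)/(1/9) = 7.50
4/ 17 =0.24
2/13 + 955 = 12417/13 = 955.15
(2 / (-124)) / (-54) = 1/3348 = 0.00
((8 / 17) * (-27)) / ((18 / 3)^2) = -6/17 = -0.35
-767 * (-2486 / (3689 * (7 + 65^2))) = 953381/7805924 = 0.12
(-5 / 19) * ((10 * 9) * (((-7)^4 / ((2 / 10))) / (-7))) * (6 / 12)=385875/19 = 20309.21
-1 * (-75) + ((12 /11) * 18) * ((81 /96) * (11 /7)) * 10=4695/14 = 335.36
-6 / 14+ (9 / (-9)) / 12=-43/84 = -0.51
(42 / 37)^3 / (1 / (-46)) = -67.28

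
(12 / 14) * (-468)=-2808/7 = -401.14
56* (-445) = -24920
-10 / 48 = -0.21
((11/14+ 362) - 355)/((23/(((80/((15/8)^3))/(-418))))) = -0.01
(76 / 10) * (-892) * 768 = -26032128/5 = -5206425.60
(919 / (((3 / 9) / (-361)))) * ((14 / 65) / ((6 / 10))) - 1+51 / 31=-143983146/403 = -357278.28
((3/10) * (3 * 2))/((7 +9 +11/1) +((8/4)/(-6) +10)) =27/550 = 0.05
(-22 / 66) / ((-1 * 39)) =1/117 = 0.01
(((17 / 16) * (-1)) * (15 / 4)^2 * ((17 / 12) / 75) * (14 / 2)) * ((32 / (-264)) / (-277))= -2023/2340096 = 0.00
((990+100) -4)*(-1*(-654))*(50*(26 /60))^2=333420100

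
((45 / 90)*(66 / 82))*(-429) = -14157/82 = -172.65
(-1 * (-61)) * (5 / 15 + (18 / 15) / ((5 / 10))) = 2501/15 = 166.73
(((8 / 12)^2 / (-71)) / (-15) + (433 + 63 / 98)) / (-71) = -58190591/9527490 = -6.11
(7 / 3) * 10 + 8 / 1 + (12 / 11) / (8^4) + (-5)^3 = -3165175/33792 = -93.67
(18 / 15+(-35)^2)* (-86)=-527266/5 = -105453.20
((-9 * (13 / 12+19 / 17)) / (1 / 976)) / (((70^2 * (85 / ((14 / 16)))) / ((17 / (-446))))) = 82167/53074000 = 0.00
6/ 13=0.46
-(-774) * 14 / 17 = 10836/17 = 637.41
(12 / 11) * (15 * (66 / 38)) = 28.42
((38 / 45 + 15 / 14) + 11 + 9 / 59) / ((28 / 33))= 15.40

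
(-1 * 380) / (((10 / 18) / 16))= -10944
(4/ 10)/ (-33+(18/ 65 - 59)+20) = -13/2331 = -0.01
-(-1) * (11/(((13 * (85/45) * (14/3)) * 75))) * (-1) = -99/77350 = 0.00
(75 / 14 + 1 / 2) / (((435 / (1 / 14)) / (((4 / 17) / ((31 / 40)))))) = 656/2246601 = 0.00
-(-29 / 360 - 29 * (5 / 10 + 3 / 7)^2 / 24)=79199/70560 = 1.12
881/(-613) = -881/613 = -1.44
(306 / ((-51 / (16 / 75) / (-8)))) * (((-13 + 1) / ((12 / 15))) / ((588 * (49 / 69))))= -4416/12005 = -0.37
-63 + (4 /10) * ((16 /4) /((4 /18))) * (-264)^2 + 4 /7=17561207/35 = 501748.77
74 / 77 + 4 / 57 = 4526/4389 = 1.03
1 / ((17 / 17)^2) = 1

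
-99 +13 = -86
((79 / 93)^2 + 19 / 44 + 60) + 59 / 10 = 127587877/1902780 = 67.05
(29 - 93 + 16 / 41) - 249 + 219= -3838/41 = -93.61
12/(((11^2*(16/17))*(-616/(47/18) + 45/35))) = -5593/12453804 = 0.00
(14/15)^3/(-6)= -1372/10125 = -0.14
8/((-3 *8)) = -1/3 = -0.33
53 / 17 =3.12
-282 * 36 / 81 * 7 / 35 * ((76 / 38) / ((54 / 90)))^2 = -7520/27 = -278.52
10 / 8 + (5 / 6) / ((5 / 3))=7/4 = 1.75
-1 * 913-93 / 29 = -26570/29 = -916.21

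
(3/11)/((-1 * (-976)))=3/10736 = 0.00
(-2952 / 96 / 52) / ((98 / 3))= -0.02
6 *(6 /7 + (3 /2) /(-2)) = 9/14 = 0.64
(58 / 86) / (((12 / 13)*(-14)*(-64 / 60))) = 1885/38528 = 0.05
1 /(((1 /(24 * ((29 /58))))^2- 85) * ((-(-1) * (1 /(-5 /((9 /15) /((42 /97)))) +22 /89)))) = 1495200/3806329 = 0.39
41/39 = 1.05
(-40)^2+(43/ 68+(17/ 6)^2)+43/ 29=7144204/4437 = 1610.14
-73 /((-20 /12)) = 219/5 = 43.80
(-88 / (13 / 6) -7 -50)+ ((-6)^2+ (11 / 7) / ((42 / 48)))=-38105/637 = -59.82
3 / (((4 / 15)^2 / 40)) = 3375/2 = 1687.50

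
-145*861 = -124845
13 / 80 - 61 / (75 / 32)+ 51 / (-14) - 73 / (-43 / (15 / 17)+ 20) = -97629229/3620400 = -26.97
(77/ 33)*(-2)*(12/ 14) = -4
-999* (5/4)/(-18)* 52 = 7215/2 = 3607.50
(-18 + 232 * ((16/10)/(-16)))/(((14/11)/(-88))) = 99704/35 = 2848.69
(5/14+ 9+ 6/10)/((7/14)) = 697/35 = 19.91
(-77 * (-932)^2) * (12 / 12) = -66884048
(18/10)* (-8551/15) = -25653/25 = -1026.12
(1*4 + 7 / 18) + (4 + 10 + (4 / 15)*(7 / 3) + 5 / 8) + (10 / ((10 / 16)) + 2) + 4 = 14989/360 = 41.64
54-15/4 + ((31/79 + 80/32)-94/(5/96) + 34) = -2713899/1580 = -1717.66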